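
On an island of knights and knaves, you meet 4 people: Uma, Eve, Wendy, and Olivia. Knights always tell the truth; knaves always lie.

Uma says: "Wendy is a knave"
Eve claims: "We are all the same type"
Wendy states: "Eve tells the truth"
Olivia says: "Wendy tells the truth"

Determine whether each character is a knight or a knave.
Uma is a knight.
Eve is a knave.
Wendy is a knave.
Olivia is a knave.

Verification:
- Uma (knight) says "Wendy is a knave" - this is TRUE because Wendy is a knave.
- Eve (knave) says "We are all the same type" - this is FALSE (a lie) because Uma is a knight and Eve, Wendy, and Olivia are knaves.
- Wendy (knave) says "Eve tells the truth" - this is FALSE (a lie) because Eve is a knave.
- Olivia (knave) says "Wendy tells the truth" - this is FALSE (a lie) because Wendy is a knave.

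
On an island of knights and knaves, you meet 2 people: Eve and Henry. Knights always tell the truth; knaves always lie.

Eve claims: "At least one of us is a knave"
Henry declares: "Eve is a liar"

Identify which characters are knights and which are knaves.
Eve is a knight.
Henry is a knave.

Verification:
- Eve (knight) says "At least one of us is a knave" - this is TRUE because Henry is a knave.
- Henry (knave) says "Eve is a liar" - this is FALSE (a lie) because Eve is a knight.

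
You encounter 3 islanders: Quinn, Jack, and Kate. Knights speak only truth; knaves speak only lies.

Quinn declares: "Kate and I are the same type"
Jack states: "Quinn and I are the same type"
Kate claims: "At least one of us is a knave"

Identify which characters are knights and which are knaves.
Quinn is a knight.
Jack is a knave.
Kate is a knight.

Verification:
- Quinn (knight) says "Kate and I are the same type" - this is TRUE because Quinn is a knight and Kate is a knight.
- Jack (knave) says "Quinn and I are the same type" - this is FALSE (a lie) because Jack is a knave and Quinn is a knight.
- Kate (knight) says "At least one of us is a knave" - this is TRUE because Jack is a knave.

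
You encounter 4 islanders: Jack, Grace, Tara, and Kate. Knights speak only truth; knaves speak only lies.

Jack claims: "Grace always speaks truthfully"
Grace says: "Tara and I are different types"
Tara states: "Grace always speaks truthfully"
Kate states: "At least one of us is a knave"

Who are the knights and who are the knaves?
Jack is a knave.
Grace is a knave.
Tara is a knave.
Kate is a knight.

Verification:
- Jack (knave) says "Grace always speaks truthfully" - this is FALSE (a lie) because Grace is a knave.
- Grace (knave) says "Tara and I are different types" - this is FALSE (a lie) because Grace is a knave and Tara is a knave.
- Tara (knave) says "Grace always speaks truthfully" - this is FALSE (a lie) because Grace is a knave.
- Kate (knight) says "At least one of us is a knave" - this is TRUE because Jack, Grace, and Tara are knaves.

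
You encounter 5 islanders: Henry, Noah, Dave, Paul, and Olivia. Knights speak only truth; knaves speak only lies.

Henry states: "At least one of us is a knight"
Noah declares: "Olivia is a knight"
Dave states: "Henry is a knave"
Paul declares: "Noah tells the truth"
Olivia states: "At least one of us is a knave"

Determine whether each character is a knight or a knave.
Henry is a knight.
Noah is a knight.
Dave is a knave.
Paul is a knight.
Olivia is a knight.

Verification:
- Henry (knight) says "At least one of us is a knight" - this is TRUE because Henry, Noah, Paul, and Olivia are knights.
- Noah (knight) says "Olivia is a knight" - this is TRUE because Olivia is a knight.
- Dave (knave) says "Henry is a knave" - this is FALSE (a lie) because Henry is a knight.
- Paul (knight) says "Noah tells the truth" - this is TRUE because Noah is a knight.
- Olivia (knight) says "At least one of us is a knave" - this is TRUE because Dave is a knave.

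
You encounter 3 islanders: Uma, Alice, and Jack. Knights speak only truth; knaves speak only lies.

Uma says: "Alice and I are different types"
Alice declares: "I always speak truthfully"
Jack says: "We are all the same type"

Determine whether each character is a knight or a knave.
Uma is a knight.
Alice is a knave.
Jack is a knave.

Verification:
- Uma (knight) says "Alice and I are different types" - this is TRUE because Uma is a knight and Alice is a knave.
- Alice (knave) says "I always speak truthfully" - this is FALSE (a lie) because Alice is a knave.
- Jack (knave) says "We are all the same type" - this is FALSE (a lie) because Uma is a knight and Alice and Jack are knaves.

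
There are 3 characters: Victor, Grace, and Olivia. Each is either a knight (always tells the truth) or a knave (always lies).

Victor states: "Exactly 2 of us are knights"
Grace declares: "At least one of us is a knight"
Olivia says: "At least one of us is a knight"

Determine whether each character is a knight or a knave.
Victor is a knave.
Grace is a knave.
Olivia is a knave.

Verification:
- Victor (knave) says "Exactly 2 of us are knights" - this is FALSE (a lie) because there are 0 knights.
- Grace (knave) says "At least one of us is a knight" - this is FALSE (a lie) because no one is a knight.
- Olivia (knave) says "At least one of us is a knight" - this is FALSE (a lie) because no one is a knight.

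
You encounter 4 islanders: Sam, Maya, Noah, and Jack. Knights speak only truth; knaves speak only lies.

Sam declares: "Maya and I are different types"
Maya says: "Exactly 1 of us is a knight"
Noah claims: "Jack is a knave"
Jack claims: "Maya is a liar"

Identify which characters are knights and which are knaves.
Sam is a knight.
Maya is a knave.
Noah is a knave.
Jack is a knight.

Verification:
- Sam (knight) says "Maya and I are different types" - this is TRUE because Sam is a knight and Maya is a knave.
- Maya (knave) says "Exactly 1 of us is a knight" - this is FALSE (a lie) because there are 2 knights.
- Noah (knave) says "Jack is a knave" - this is FALSE (a lie) because Jack is a knight.
- Jack (knight) says "Maya is a liar" - this is TRUE because Maya is a knave.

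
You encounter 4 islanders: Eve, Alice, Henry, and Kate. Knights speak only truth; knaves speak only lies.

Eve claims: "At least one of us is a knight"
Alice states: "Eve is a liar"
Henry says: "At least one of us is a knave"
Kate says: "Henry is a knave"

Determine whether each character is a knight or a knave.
Eve is a knight.
Alice is a knave.
Henry is a knight.
Kate is a knave.

Verification:
- Eve (knight) says "At least one of us is a knight" - this is TRUE because Eve and Henry are knights.
- Alice (knave) says "Eve is a liar" - this is FALSE (a lie) because Eve is a knight.
- Henry (knight) says "At least one of us is a knave" - this is TRUE because Alice and Kate are knaves.
- Kate (knave) says "Henry is a knave" - this is FALSE (a lie) because Henry is a knight.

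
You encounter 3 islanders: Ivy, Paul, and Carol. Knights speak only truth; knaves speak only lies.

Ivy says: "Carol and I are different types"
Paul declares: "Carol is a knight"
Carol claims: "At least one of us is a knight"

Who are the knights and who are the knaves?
Ivy is a knave.
Paul is a knave.
Carol is a knave.

Verification:
- Ivy (knave) says "Carol and I are different types" - this is FALSE (a lie) because Ivy is a knave and Carol is a knave.
- Paul (knave) says "Carol is a knight" - this is FALSE (a lie) because Carol is a knave.
- Carol (knave) says "At least one of us is a knight" - this is FALSE (a lie) because no one is a knight.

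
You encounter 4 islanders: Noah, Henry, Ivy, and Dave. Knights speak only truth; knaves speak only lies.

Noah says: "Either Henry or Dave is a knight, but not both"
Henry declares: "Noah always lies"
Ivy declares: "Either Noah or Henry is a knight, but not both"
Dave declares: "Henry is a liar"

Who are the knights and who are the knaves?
Noah is a knight.
Henry is a knave.
Ivy is a knight.
Dave is a knight.

Verification:
- Noah (knight) says "Either Henry or Dave is a knight, but not both" - this is TRUE because Henry is a knave and Dave is a knight.
- Henry (knave) says "Noah always lies" - this is FALSE (a lie) because Noah is a knight.
- Ivy (knight) says "Either Noah or Henry is a knight, but not both" - this is TRUE because Noah is a knight and Henry is a knave.
- Dave (knight) says "Henry is a liar" - this is TRUE because Henry is a knave.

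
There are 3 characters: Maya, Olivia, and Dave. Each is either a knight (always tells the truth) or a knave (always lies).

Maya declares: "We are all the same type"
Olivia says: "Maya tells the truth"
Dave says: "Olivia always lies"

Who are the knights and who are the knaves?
Maya is a knave.
Olivia is a knave.
Dave is a knight.

Verification:
- Maya (knave) says "We are all the same type" - this is FALSE (a lie) because Dave is a knight and Maya and Olivia are knaves.
- Olivia (knave) says "Maya tells the truth" - this is FALSE (a lie) because Maya is a knave.
- Dave (knight) says "Olivia always lies" - this is TRUE because Olivia is a knave.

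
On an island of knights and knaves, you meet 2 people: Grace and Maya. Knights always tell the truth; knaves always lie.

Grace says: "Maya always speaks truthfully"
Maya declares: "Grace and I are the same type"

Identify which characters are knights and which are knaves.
Grace is a knight.
Maya is a knight.

Verification:
- Grace (knight) says "Maya always speaks truthfully" - this is TRUE because Maya is a knight.
- Maya (knight) says "Grace and I are the same type" - this is TRUE because Maya is a knight and Grace is a knight.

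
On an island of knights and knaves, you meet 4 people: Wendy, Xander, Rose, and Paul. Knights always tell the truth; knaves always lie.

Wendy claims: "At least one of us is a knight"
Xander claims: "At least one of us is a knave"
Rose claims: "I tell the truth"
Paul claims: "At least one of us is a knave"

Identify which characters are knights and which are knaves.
Wendy is a knight.
Xander is a knight.
Rose is a knave.
Paul is a knight.

Verification:
- Wendy (knight) says "At least one of us is a knight" - this is TRUE because Wendy, Xander, and Paul are knights.
- Xander (knight) says "At least one of us is a knave" - this is TRUE because Rose is a knave.
- Rose (knave) says "I tell the truth" - this is FALSE (a lie) because Rose is a knave.
- Paul (knight) says "At least one of us is a knave" - this is TRUE because Rose is a knave.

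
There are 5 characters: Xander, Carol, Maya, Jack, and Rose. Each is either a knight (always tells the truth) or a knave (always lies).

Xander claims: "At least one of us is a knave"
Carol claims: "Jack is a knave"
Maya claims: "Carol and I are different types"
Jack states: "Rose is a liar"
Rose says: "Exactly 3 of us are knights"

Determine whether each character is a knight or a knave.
Xander is a knight.
Carol is a knave.
Maya is a knave.
Jack is a knight.
Rose is a knave.

Verification:
- Xander (knight) says "At least one of us is a knave" - this is TRUE because Carol, Maya, and Rose are knaves.
- Carol (knave) says "Jack is a knave" - this is FALSE (a lie) because Jack is a knight.
- Maya (knave) says "Carol and I are different types" - this is FALSE (a lie) because Maya is a knave and Carol is a knave.
- Jack (knight) says "Rose is a liar" - this is TRUE because Rose is a knave.
- Rose (knave) says "Exactly 3 of us are knights" - this is FALSE (a lie) because there are 2 knights.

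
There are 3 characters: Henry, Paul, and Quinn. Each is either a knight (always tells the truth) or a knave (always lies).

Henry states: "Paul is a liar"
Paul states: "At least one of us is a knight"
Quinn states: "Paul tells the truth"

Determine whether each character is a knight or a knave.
Henry is a knave.
Paul is a knight.
Quinn is a knight.

Verification:
- Henry (knave) says "Paul is a liar" - this is FALSE (a lie) because Paul is a knight.
- Paul (knight) says "At least one of us is a knight" - this is TRUE because Paul and Quinn are knights.
- Quinn (knight) says "Paul tells the truth" - this is TRUE because Paul is a knight.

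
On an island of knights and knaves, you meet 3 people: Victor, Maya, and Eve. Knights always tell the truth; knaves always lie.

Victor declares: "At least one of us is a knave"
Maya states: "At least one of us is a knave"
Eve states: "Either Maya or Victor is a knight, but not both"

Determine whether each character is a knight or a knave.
Victor is a knight.
Maya is a knight.
Eve is a knave.

Verification:
- Victor (knight) says "At least one of us is a knave" - this is TRUE because Eve is a knave.
- Maya (knight) says "At least one of us is a knave" - this is TRUE because Eve is a knave.
- Eve (knave) says "Either Maya or Victor is a knight, but not both" - this is FALSE (a lie) because Maya is a knight and Victor is a knight.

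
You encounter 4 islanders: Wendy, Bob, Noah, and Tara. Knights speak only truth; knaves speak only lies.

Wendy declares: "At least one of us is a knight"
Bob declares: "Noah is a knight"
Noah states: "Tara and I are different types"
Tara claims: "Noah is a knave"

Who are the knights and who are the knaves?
Wendy is a knight.
Bob is a knight.
Noah is a knight.
Tara is a knave.

Verification:
- Wendy (knight) says "At least one of us is a knight" - this is TRUE because Wendy, Bob, and Noah are knights.
- Bob (knight) says "Noah is a knight" - this is TRUE because Noah is a knight.
- Noah (knight) says "Tara and I are different types" - this is TRUE because Noah is a knight and Tara is a knave.
- Tara (knave) says "Noah is a knave" - this is FALSE (a lie) because Noah is a knight.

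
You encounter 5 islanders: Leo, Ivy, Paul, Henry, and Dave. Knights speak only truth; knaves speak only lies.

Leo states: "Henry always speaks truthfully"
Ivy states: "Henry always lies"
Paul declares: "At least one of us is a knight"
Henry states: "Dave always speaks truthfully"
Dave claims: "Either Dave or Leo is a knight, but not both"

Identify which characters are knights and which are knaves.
Leo is a knave.
Ivy is a knight.
Paul is a knight.
Henry is a knave.
Dave is a knave.

Verification:
- Leo (knave) says "Henry always speaks truthfully" - this is FALSE (a lie) because Henry is a knave.
- Ivy (knight) says "Henry always lies" - this is TRUE because Henry is a knave.
- Paul (knight) says "At least one of us is a knight" - this is TRUE because Ivy and Paul are knights.
- Henry (knave) says "Dave always speaks truthfully" - this is FALSE (a lie) because Dave is a knave.
- Dave (knave) says "Either Dave or Leo is a knight, but not both" - this is FALSE (a lie) because Dave is a knave and Leo is a knave.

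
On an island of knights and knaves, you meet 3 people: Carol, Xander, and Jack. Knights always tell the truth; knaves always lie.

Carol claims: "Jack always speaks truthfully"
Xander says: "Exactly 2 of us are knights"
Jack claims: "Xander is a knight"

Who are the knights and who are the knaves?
Carol is a knave.
Xander is a knave.
Jack is a knave.

Verification:
- Carol (knave) says "Jack always speaks truthfully" - this is FALSE (a lie) because Jack is a knave.
- Xander (knave) says "Exactly 2 of us are knights" - this is FALSE (a lie) because there are 0 knights.
- Jack (knave) says "Xander is a knight" - this is FALSE (a lie) because Xander is a knave.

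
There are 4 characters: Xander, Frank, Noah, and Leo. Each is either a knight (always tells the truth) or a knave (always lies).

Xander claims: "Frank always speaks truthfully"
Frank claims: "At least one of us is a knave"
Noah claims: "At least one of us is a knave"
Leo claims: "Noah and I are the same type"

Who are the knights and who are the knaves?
Xander is a knight.
Frank is a knight.
Noah is a knight.
Leo is a knave.

Verification:
- Xander (knight) says "Frank always speaks truthfully" - this is TRUE because Frank is a knight.
- Frank (knight) says "At least one of us is a knave" - this is TRUE because Leo is a knave.
- Noah (knight) says "At least one of us is a knave" - this is TRUE because Leo is a knave.
- Leo (knave) says "Noah and I are the same type" - this is FALSE (a lie) because Leo is a knave and Noah is a knight.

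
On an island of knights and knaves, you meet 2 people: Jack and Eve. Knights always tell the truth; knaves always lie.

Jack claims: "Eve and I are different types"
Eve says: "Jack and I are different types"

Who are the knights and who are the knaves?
Jack is a knave.
Eve is a knave.

Verification:
- Jack (knave) says "Eve and I are different types" - this is FALSE (a lie) because Jack is a knave and Eve is a knave.
- Eve (knave) says "Jack and I are different types" - this is FALSE (a lie) because Eve is a knave and Jack is a knave.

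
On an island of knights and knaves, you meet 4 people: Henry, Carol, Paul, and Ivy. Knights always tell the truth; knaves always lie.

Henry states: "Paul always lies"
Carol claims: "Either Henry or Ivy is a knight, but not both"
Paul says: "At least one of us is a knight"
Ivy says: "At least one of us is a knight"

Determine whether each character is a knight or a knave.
Henry is a knave.
Carol is a knight.
Paul is a knight.
Ivy is a knight.

Verification:
- Henry (knave) says "Paul always lies" - this is FALSE (a lie) because Paul is a knight.
- Carol (knight) says "Either Henry or Ivy is a knight, but not both" - this is TRUE because Henry is a knave and Ivy is a knight.
- Paul (knight) says "At least one of us is a knight" - this is TRUE because Carol, Paul, and Ivy are knights.
- Ivy (knight) says "At least one of us is a knight" - this is TRUE because Carol, Paul, and Ivy are knights.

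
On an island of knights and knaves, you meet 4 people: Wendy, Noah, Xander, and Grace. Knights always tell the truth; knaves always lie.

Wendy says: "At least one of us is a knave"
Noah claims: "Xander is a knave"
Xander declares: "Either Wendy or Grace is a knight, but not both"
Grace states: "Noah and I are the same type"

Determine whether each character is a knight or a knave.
Wendy is a knight.
Noah is a knight.
Xander is a knave.
Grace is a knight.

Verification:
- Wendy (knight) says "At least one of us is a knave" - this is TRUE because Xander is a knave.
- Noah (knight) says "Xander is a knave" - this is TRUE because Xander is a knave.
- Xander (knave) says "Either Wendy or Grace is a knight, but not both" - this is FALSE (a lie) because Wendy is a knight and Grace is a knight.
- Grace (knight) says "Noah and I are the same type" - this is TRUE because Grace is a knight and Noah is a knight.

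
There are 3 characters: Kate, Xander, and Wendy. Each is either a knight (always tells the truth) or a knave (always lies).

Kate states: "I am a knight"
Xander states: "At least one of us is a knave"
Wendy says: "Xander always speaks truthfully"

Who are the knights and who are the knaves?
Kate is a knave.
Xander is a knight.
Wendy is a knight.

Verification:
- Kate (knave) says "I am a knight" - this is FALSE (a lie) because Kate is a knave.
- Xander (knight) says "At least one of us is a knave" - this is TRUE because Kate is a knave.
- Wendy (knight) says "Xander always speaks truthfully" - this is TRUE because Xander is a knight.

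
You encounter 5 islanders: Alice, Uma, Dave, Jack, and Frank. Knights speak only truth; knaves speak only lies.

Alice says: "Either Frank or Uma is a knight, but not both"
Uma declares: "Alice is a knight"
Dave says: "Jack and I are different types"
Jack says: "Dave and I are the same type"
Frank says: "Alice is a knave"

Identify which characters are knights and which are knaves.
Alice is a knight.
Uma is a knight.
Dave is a knight.
Jack is a knave.
Frank is a knave.

Verification:
- Alice (knight) says "Either Frank or Uma is a knight, but not both" - this is TRUE because Frank is a knave and Uma is a knight.
- Uma (knight) says "Alice is a knight" - this is TRUE because Alice is a knight.
- Dave (knight) says "Jack and I are different types" - this is TRUE because Dave is a knight and Jack is a knave.
- Jack (knave) says "Dave and I are the same type" - this is FALSE (a lie) because Jack is a knave and Dave is a knight.
- Frank (knave) says "Alice is a knave" - this is FALSE (a lie) because Alice is a knight.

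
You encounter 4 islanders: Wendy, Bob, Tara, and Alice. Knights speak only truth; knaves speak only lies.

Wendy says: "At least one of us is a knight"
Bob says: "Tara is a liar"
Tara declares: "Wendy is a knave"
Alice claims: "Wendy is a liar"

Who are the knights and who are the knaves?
Wendy is a knight.
Bob is a knight.
Tara is a knave.
Alice is a knave.

Verification:
- Wendy (knight) says "At least one of us is a knight" - this is TRUE because Wendy and Bob are knights.
- Bob (knight) says "Tara is a liar" - this is TRUE because Tara is a knave.
- Tara (knave) says "Wendy is a knave" - this is FALSE (a lie) because Wendy is a knight.
- Alice (knave) says "Wendy is a liar" - this is FALSE (a lie) because Wendy is a knight.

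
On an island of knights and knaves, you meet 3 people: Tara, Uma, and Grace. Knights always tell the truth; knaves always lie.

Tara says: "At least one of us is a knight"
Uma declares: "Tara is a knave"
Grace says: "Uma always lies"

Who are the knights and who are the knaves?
Tara is a knight.
Uma is a knave.
Grace is a knight.

Verification:
- Tara (knight) says "At least one of us is a knight" - this is TRUE because Tara and Grace are knights.
- Uma (knave) says "Tara is a knave" - this is FALSE (a lie) because Tara is a knight.
- Grace (knight) says "Uma always lies" - this is TRUE because Uma is a knave.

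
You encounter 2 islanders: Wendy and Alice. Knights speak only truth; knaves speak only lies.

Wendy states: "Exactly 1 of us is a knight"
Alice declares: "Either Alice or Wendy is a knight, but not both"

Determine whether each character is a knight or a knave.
Wendy is a knave.
Alice is a knave.

Verification:
- Wendy (knave) says "Exactly 1 of us is a knight" - this is FALSE (a lie) because there are 0 knights.
- Alice (knave) says "Either Alice or Wendy is a knight, but not both" - this is FALSE (a lie) because Alice is a knave and Wendy is a knave.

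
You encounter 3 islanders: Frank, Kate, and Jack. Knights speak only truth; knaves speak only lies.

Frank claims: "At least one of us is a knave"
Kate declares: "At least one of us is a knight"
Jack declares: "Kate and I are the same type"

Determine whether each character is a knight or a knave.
Frank is a knight.
Kate is a knight.
Jack is a knave.

Verification:
- Frank (knight) says "At least one of us is a knave" - this is TRUE because Jack is a knave.
- Kate (knight) says "At least one of us is a knight" - this is TRUE because Frank and Kate are knights.
- Jack (knave) says "Kate and I are the same type" - this is FALSE (a lie) because Jack is a knave and Kate is a knight.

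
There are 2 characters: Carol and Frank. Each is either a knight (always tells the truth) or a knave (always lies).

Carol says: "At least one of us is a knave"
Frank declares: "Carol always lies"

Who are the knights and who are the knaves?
Carol is a knight.
Frank is a knave.

Verification:
- Carol (knight) says "At least one of us is a knave" - this is TRUE because Frank is a knave.
- Frank (knave) says "Carol always lies" - this is FALSE (a lie) because Carol is a knight.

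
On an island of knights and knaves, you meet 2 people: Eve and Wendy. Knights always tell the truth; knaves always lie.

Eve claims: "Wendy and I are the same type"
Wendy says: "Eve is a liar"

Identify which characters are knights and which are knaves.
Eve is a knave.
Wendy is a knight.

Verification:
- Eve (knave) says "Wendy and I are the same type" - this is FALSE (a lie) because Eve is a knave and Wendy is a knight.
- Wendy (knight) says "Eve is a liar" - this is TRUE because Eve is a knave.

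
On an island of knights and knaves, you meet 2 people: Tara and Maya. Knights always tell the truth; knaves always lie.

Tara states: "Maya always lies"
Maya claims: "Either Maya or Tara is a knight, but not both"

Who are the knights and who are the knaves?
Tara is a knave.
Maya is a knight.

Verification:
- Tara (knave) says "Maya always lies" - this is FALSE (a lie) because Maya is a knight.
- Maya (knight) says "Either Maya or Tara is a knight, but not both" - this is TRUE because Maya is a knight and Tara is a knave.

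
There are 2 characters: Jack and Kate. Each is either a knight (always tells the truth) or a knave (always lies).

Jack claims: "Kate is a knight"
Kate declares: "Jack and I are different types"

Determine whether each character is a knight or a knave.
Jack is a knave.
Kate is a knave.

Verification:
- Jack (knave) says "Kate is a knight" - this is FALSE (a lie) because Kate is a knave.
- Kate (knave) says "Jack and I are different types" - this is FALSE (a lie) because Kate is a knave and Jack is a knave.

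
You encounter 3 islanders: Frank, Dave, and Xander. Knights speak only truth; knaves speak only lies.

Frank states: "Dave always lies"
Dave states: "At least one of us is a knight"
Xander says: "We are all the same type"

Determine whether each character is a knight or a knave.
Frank is a knave.
Dave is a knight.
Xander is a knave.

Verification:
- Frank (knave) says "Dave always lies" - this is FALSE (a lie) because Dave is a knight.
- Dave (knight) says "At least one of us is a knight" - this is TRUE because Dave is a knight.
- Xander (knave) says "We are all the same type" - this is FALSE (a lie) because Dave is a knight and Frank and Xander are knaves.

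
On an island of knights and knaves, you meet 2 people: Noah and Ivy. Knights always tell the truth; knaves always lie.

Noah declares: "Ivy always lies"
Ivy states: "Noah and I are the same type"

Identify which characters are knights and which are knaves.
Noah is a knight.
Ivy is a knave.

Verification:
- Noah (knight) says "Ivy always lies" - this is TRUE because Ivy is a knave.
- Ivy (knave) says "Noah and I are the same type" - this is FALSE (a lie) because Ivy is a knave and Noah is a knight.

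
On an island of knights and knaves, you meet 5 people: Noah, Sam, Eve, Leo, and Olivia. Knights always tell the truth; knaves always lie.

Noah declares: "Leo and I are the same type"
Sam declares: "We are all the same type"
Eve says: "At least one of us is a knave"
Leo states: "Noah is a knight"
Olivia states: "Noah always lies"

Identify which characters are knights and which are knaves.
Noah is a knight.
Sam is a knave.
Eve is a knight.
Leo is a knight.
Olivia is a knave.

Verification:
- Noah (knight) says "Leo and I are the same type" - this is TRUE because Noah is a knight and Leo is a knight.
- Sam (knave) says "We are all the same type" - this is FALSE (a lie) because Noah, Eve, and Leo are knights and Sam and Olivia are knaves.
- Eve (knight) says "At least one of us is a knave" - this is TRUE because Sam and Olivia are knaves.
- Leo (knight) says "Noah is a knight" - this is TRUE because Noah is a knight.
- Olivia (knave) says "Noah always lies" - this is FALSE (a lie) because Noah is a knight.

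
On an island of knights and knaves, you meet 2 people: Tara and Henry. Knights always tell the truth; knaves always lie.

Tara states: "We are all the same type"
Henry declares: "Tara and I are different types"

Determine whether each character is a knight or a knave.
Tara is a knave.
Henry is a knight.

Verification:
- Tara (knave) says "We are all the same type" - this is FALSE (a lie) because Henry is a knight and Tara is a knave.
- Henry (knight) says "Tara and I are different types" - this is TRUE because Henry is a knight and Tara is a knave.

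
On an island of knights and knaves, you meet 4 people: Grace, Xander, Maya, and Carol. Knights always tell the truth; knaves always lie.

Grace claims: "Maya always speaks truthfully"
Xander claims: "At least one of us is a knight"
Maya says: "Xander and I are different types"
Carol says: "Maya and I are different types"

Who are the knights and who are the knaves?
Grace is a knave.
Xander is a knave.
Maya is a knave.
Carol is a knave.

Verification:
- Grace (knave) says "Maya always speaks truthfully" - this is FALSE (a lie) because Maya is a knave.
- Xander (knave) says "At least one of us is a knight" - this is FALSE (a lie) because no one is a knight.
- Maya (knave) says "Xander and I are different types" - this is FALSE (a lie) because Maya is a knave and Xander is a knave.
- Carol (knave) says "Maya and I are different types" - this is FALSE (a lie) because Carol is a knave and Maya is a knave.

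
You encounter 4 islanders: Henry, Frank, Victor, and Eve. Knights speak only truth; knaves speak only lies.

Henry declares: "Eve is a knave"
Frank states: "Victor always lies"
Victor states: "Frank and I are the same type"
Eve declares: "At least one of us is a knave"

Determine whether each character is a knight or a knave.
Henry is a knave.
Frank is a knight.
Victor is a knave.
Eve is a knight.

Verification:
- Henry (knave) says "Eve is a knave" - this is FALSE (a lie) because Eve is a knight.
- Frank (knight) says "Victor always lies" - this is TRUE because Victor is a knave.
- Victor (knave) says "Frank and I are the same type" - this is FALSE (a lie) because Victor is a knave and Frank is a knight.
- Eve (knight) says "At least one of us is a knave" - this is TRUE because Henry and Victor are knaves.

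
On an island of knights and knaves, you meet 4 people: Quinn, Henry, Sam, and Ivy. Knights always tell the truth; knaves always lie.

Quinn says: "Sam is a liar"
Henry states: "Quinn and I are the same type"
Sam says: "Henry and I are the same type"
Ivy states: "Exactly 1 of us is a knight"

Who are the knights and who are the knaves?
Quinn is a knight.
Henry is a knight.
Sam is a knave.
Ivy is a knave.

Verification:
- Quinn (knight) says "Sam is a liar" - this is TRUE because Sam is a knave.
- Henry (knight) says "Quinn and I are the same type" - this is TRUE because Henry is a knight and Quinn is a knight.
- Sam (knave) says "Henry and I are the same type" - this is FALSE (a lie) because Sam is a knave and Henry is a knight.
- Ivy (knave) says "Exactly 1 of us is a knight" - this is FALSE (a lie) because there are 2 knights.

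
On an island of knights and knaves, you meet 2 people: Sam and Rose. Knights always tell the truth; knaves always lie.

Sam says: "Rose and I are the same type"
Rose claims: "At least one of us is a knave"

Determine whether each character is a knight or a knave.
Sam is a knave.
Rose is a knight.

Verification:
- Sam (knave) says "Rose and I are the same type" - this is FALSE (a lie) because Sam is a knave and Rose is a knight.
- Rose (knight) says "At least one of us is a knave" - this is TRUE because Sam is a knave.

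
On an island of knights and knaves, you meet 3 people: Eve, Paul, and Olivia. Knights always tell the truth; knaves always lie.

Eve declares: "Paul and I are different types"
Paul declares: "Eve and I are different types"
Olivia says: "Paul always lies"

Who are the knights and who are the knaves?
Eve is a knave.
Paul is a knave.
Olivia is a knight.

Verification:
- Eve (knave) says "Paul and I are different types" - this is FALSE (a lie) because Eve is a knave and Paul is a knave.
- Paul (knave) says "Eve and I are different types" - this is FALSE (a lie) because Paul is a knave and Eve is a knave.
- Olivia (knight) says "Paul always lies" - this is TRUE because Paul is a knave.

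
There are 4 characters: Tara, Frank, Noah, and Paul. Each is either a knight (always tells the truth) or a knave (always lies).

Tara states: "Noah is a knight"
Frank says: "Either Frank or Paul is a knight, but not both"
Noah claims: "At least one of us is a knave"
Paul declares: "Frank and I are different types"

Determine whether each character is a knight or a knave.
Tara is a knight.
Frank is a knave.
Noah is a knight.
Paul is a knave.

Verification:
- Tara (knight) says "Noah is a knight" - this is TRUE because Noah is a knight.
- Frank (knave) says "Either Frank or Paul is a knight, but not both" - this is FALSE (a lie) because Frank is a knave and Paul is a knave.
- Noah (knight) says "At least one of us is a knave" - this is TRUE because Frank and Paul are knaves.
- Paul (knave) says "Frank and I are different types" - this is FALSE (a lie) because Paul is a knave and Frank is a knave.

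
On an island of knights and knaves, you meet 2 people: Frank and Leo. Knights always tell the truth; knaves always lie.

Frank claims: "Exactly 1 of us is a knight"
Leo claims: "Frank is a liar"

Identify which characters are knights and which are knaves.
Frank is a knight.
Leo is a knave.

Verification:
- Frank (knight) says "Exactly 1 of us is a knight" - this is TRUE because there are 1 knights.
- Leo (knave) says "Frank is a liar" - this is FALSE (a lie) because Frank is a knight.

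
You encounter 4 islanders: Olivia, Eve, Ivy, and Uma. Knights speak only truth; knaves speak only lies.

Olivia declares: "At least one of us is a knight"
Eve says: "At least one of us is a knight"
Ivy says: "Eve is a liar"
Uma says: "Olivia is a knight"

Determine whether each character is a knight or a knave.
Olivia is a knight.
Eve is a knight.
Ivy is a knave.
Uma is a knight.

Verification:
- Olivia (knight) says "At least one of us is a knight" - this is TRUE because Olivia, Eve, and Uma are knights.
- Eve (knight) says "At least one of us is a knight" - this is TRUE because Olivia, Eve, and Uma are knights.
- Ivy (knave) says "Eve is a liar" - this is FALSE (a lie) because Eve is a knight.
- Uma (knight) says "Olivia is a knight" - this is TRUE because Olivia is a knight.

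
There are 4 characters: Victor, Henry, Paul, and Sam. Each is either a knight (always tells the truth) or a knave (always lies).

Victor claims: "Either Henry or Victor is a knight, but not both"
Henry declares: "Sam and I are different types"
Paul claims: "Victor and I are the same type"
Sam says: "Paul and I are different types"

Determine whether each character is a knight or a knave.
Victor is a knight.
Henry is a knave.
Paul is a knave.
Sam is a knave.

Verification:
- Victor (knight) says "Either Henry or Victor is a knight, but not both" - this is TRUE because Henry is a knave and Victor is a knight.
- Henry (knave) says "Sam and I are different types" - this is FALSE (a lie) because Henry is a knave and Sam is a knave.
- Paul (knave) says "Victor and I are the same type" - this is FALSE (a lie) because Paul is a knave and Victor is a knight.
- Sam (knave) says "Paul and I are different types" - this is FALSE (a lie) because Sam is a knave and Paul is a knave.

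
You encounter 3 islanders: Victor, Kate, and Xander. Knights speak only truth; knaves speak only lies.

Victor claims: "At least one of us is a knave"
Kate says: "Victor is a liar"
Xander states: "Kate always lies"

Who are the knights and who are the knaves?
Victor is a knight.
Kate is a knave.
Xander is a knight.

Verification:
- Victor (knight) says "At least one of us is a knave" - this is TRUE because Kate is a knave.
- Kate (knave) says "Victor is a liar" - this is FALSE (a lie) because Victor is a knight.
- Xander (knight) says "Kate always lies" - this is TRUE because Kate is a knave.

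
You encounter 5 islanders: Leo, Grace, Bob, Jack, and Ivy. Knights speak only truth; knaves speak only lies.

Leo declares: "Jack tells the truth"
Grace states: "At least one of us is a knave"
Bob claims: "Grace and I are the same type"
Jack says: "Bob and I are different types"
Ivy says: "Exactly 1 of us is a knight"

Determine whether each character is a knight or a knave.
Leo is a knight.
Grace is a knight.
Bob is a knave.
Jack is a knight.
Ivy is a knave.

Verification:
- Leo (knight) says "Jack tells the truth" - this is TRUE because Jack is a knight.
- Grace (knight) says "At least one of us is a knave" - this is TRUE because Bob and Ivy are knaves.
- Bob (knave) says "Grace and I are the same type" - this is FALSE (a lie) because Bob is a knave and Grace is a knight.
- Jack (knight) says "Bob and I are different types" - this is TRUE because Jack is a knight and Bob is a knave.
- Ivy (knave) says "Exactly 1 of us is a knight" - this is FALSE (a lie) because there are 3 knights.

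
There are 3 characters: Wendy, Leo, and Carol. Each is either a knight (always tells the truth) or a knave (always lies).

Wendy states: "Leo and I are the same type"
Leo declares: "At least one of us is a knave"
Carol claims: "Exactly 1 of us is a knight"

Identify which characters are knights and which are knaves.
Wendy is a knight.
Leo is a knight.
Carol is a knave.

Verification:
- Wendy (knight) says "Leo and I are the same type" - this is TRUE because Wendy is a knight and Leo is a knight.
- Leo (knight) says "At least one of us is a knave" - this is TRUE because Carol is a knave.
- Carol (knave) says "Exactly 1 of us is a knight" - this is FALSE (a lie) because there are 2 knights.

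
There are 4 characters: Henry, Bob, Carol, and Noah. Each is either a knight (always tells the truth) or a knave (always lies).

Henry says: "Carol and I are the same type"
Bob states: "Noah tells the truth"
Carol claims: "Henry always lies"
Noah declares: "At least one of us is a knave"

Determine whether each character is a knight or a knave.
Henry is a knave.
Bob is a knight.
Carol is a knight.
Noah is a knight.

Verification:
- Henry (knave) says "Carol and I are the same type" - this is FALSE (a lie) because Henry is a knave and Carol is a knight.
- Bob (knight) says "Noah tells the truth" - this is TRUE because Noah is a knight.
- Carol (knight) says "Henry always lies" - this is TRUE because Henry is a knave.
- Noah (knight) says "At least one of us is a knave" - this is TRUE because Henry is a knave.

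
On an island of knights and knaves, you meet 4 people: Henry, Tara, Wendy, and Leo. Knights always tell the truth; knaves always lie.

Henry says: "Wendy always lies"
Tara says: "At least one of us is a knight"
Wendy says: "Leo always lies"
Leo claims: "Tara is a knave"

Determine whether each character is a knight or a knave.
Henry is a knave.
Tara is a knight.
Wendy is a knight.
Leo is a knave.

Verification:
- Henry (knave) says "Wendy always lies" - this is FALSE (a lie) because Wendy is a knight.
- Tara (knight) says "At least one of us is a knight" - this is TRUE because Tara and Wendy are knights.
- Wendy (knight) says "Leo always lies" - this is TRUE because Leo is a knave.
- Leo (knave) says "Tara is a knave" - this is FALSE (a lie) because Tara is a knight.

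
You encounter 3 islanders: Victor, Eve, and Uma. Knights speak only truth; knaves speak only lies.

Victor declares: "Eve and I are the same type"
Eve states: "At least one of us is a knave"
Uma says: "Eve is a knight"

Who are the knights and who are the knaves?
Victor is a knave.
Eve is a knight.
Uma is a knight.

Verification:
- Victor (knave) says "Eve and I are the same type" - this is FALSE (a lie) because Victor is a knave and Eve is a knight.
- Eve (knight) says "At least one of us is a knave" - this is TRUE because Victor is a knave.
- Uma (knight) says "Eve is a knight" - this is TRUE because Eve is a knight.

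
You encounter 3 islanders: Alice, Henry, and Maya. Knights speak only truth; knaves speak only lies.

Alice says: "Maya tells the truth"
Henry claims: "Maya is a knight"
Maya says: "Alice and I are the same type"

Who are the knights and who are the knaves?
Alice is a knight.
Henry is a knight.
Maya is a knight.

Verification:
- Alice (knight) says "Maya tells the truth" - this is TRUE because Maya is a knight.
- Henry (knight) says "Maya is a knight" - this is TRUE because Maya is a knight.
- Maya (knight) says "Alice and I are the same type" - this is TRUE because Maya is a knight and Alice is a knight.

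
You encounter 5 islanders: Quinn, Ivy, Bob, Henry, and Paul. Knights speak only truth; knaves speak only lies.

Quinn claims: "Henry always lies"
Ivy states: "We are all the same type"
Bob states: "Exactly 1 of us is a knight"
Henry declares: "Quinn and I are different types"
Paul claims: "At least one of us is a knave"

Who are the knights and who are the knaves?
Quinn is a knave.
Ivy is a knave.
Bob is a knave.
Henry is a knight.
Paul is a knight.

Verification:
- Quinn (knave) says "Henry always lies" - this is FALSE (a lie) because Henry is a knight.
- Ivy (knave) says "We are all the same type" - this is FALSE (a lie) because Henry and Paul are knights and Quinn, Ivy, and Bob are knaves.
- Bob (knave) says "Exactly 1 of us is a knight" - this is FALSE (a lie) because there are 2 knights.
- Henry (knight) says "Quinn and I are different types" - this is TRUE because Henry is a knight and Quinn is a knave.
- Paul (knight) says "At least one of us is a knave" - this is TRUE because Quinn, Ivy, and Bob are knaves.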